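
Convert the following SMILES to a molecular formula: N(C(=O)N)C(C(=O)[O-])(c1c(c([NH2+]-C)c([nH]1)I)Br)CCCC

Heavy atoms from the SMILES: 1 Br, 12 C, 1 I, 4 N, 3 O.
Implicit hydrogens by atom environment:
  4 × C (aromatic): no H
  3 × C: 2 H each → 6
  3 × C: no H
  2 × C: 3 H each → 6
  2 × O: no H
  1 × Br: no H
  1 × I: no H
  1 × N (charge +1): 2 H
  1 × N: 2 H
  1 × N (aromatic): 1 H
  1 × N: 1 H
  1 × O (charge -1): no H
  Total hydrogens = 18.
Molecular formula: C12H18BrIN4O3

C12H18BrIN4O3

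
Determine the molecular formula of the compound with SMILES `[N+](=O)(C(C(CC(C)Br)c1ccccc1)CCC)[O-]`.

Heavy atoms from the SMILES: 1 Br, 14 C, 1 N, 2 O.
Implicit hydrogens by atom environment:
  5 × C (aromatic): 1 H each → 5
  3 × C: 2 H each → 6
  3 × C: 1 H each → 3
  2 × C: 3 H each → 6
  1 × Br: no H
  1 × C (aromatic): no H
  1 × N (charge +1): no H
  1 × O: no H
  1 × O (charge -1): no H
  Total hydrogens = 20.
Molecular formula: C14H20BrNO2

C14H20BrNO2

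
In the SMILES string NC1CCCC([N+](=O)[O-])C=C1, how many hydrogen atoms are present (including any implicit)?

Hydrogens are implicit in SMILES; fill each atom to its normal valence:
  4 × C: 1 H each → 4
  3 × C: 2 H each → 6
  1 × N: 2 H
  1 × N (charge +1): no H
  1 × O: no H
  1 × O (charge -1): no H
  Total hydrogens = 12.

12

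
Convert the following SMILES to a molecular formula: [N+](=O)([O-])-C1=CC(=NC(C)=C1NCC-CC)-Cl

C10H14ClN3O2

Heavy atoms from the SMILES: 10 C, 1 Cl, 3 N, 2 O.
Implicit hydrogens by atom environment:
  4 × C (aromatic): no H
  3 × C: 2 H each → 6
  2 × C: 3 H each → 6
  1 × C (aromatic): 1 H
  1 × Cl: no H
  1 × N: 1 H
  1 × N (aromatic): no H
  1 × N (charge +1): no H
  1 × O: no H
  1 × O (charge -1): no H
  Total hydrogens = 14.
Molecular formula: C10H14ClN3O2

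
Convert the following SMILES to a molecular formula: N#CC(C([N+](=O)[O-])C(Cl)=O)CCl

Heavy atoms from the SMILES: 5 C, 2 Cl, 2 N, 3 O.
Implicit hydrogens by atom environment:
  2 × C: 1 H each → 2
  2 × C: no H
  2 × Cl: no H
  2 × O: no H
  1 × C: 2 H
  1 × N: no H
  1 × N (charge +1): no H
  1 × O (charge -1): no H
  Total hydrogens = 4.
Molecular formula: C5H4Cl2N2O3

C5H4Cl2N2O3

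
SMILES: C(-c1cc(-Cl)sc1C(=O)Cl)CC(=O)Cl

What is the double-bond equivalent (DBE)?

Molecular formula from the SMILES: C8H5Cl3O2S.
DoU = (2C + 2 + N − H − X)/2 = (2·8 + 2 + 0 − 5 − 3)/2 = 10/2 = 5.
(Structurally: 1 ring(s) + 4 π bond(s) = 5.)

5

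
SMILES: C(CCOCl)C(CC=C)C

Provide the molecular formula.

C8H15ClO

Heavy atoms from the SMILES: 8 C, 1 Cl, 1 O.
Implicit hydrogens by atom environment:
  5 × C: 2 H each → 10
  2 × C: 1 H each → 2
  1 × C: 3 H
  1 × Cl: no H
  1 × O: no H
  Total hydrogens = 15.
Molecular formula: C8H15ClO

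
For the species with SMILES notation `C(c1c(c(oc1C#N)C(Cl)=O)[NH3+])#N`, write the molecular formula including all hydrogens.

C7H3ClN3O2+

Heavy atoms from the SMILES: 7 C, 1 Cl, 3 N, 2 O.
Implicit hydrogens by atom environment:
  4 × C (aromatic): no H
  3 × C: no H
  2 × N: no H
  1 × Cl: no H
  1 × N (charge +1): 3 H
  1 × O (aromatic): no H
  1 × O: no H
  Total hydrogens = 3.
Net charge +1.
Molecular formula: C7H3ClN3O2+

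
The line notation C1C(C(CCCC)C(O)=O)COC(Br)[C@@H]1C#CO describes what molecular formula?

C13H19BrO4

Heavy atoms from the SMILES: 1 Br, 13 C, 4 O.
Implicit hydrogens by atom environment:
  5 × C: 2 H each → 10
  4 × C: 1 H each → 4
  3 × C: no H
  2 × O: 1 H each → 2
  2 × O: no H
  1 × Br: no H
  1 × C: 3 H
  Total hydrogens = 19.
Molecular formula: C13H19BrO4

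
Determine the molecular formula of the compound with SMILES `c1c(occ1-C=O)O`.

C5H4O3

Heavy atoms from the SMILES: 5 C, 3 O.
Implicit hydrogens by atom environment:
  2 × C (aromatic): 1 H each → 2
  2 × C (aromatic): no H
  1 × C: 1 H
  1 × O: 1 H
  1 × O (aromatic): no H
  1 × O: no H
  Total hydrogens = 4.
Molecular formula: C5H4O3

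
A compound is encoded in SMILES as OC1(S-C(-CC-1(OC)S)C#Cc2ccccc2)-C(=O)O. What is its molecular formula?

Heavy atoms from the SMILES: 14 C, 4 O, 2 S.
Implicit hydrogens by atom environment:
  5 × C (aromatic): 1 H each → 5
  5 × C: no H
  2 × O: 1 H each → 2
  2 × O: no H
  1 × C: 3 H
  1 × C: 2 H
  1 × C: 1 H
  1 × C (aromatic): no H
  1 × S: 1 H
  1 × S: no H
  Total hydrogens = 14.
Molecular formula: C14H14O4S2

C14H14O4S2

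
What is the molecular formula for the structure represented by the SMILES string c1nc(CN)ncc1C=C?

C7H9N3

Heavy atoms from the SMILES: 7 C, 3 N.
Implicit hydrogens by atom environment:
  2 × C: 2 H each → 4
  2 × C (aromatic): 1 H each → 2
  2 × C (aromatic): no H
  2 × N (aromatic): no H
  1 × C: 1 H
  1 × N: 2 H
  Total hydrogens = 9.
Molecular formula: C7H9N3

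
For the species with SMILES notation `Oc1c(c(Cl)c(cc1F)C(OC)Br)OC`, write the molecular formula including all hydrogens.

C9H9BrClFO3

Heavy atoms from the SMILES: 1 Br, 9 C, 1 Cl, 1 F, 3 O.
Implicit hydrogens by atom environment:
  5 × C (aromatic): no H
  2 × C: 3 H each → 6
  2 × O: no H
  1 × Br: no H
  1 × C (aromatic): 1 H
  1 × C: 1 H
  1 × Cl: no H
  1 × F: no H
  1 × O: 1 H
  Total hydrogens = 9.
Molecular formula: C9H9BrClFO3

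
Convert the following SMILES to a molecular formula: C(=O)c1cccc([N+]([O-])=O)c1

Heavy atoms from the SMILES: 7 C, 1 N, 3 O.
Implicit hydrogens by atom environment:
  4 × C (aromatic): 1 H each → 4
  2 × C (aromatic): no H
  2 × O: no H
  1 × C: 1 H
  1 × N (charge +1): no H
  1 × O (charge -1): no H
  Total hydrogens = 5.
Molecular formula: C7H5NO3

C7H5NO3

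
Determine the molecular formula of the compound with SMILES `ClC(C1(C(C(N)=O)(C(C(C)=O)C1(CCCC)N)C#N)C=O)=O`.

C14H18ClN3O4

Heavy atoms from the SMILES: 14 C, 1 Cl, 3 N, 4 O.
Implicit hydrogens by atom environment:
  7 × C: no H
  4 × O: no H
  3 × C: 2 H each → 6
  2 × C: 3 H each → 6
  2 × C: 1 H each → 2
  2 × N: 2 H each → 4
  1 × Cl: no H
  1 × N: no H
  Total hydrogens = 18.
Molecular formula: C14H18ClN3O4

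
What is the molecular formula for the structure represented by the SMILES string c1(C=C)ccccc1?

Heavy atoms from the SMILES: 8 C.
Implicit hydrogens by atom environment:
  5 × C (aromatic): 1 H each → 5
  1 × C: 2 H
  1 × C: 1 H
  1 × C (aromatic): no H
  Total hydrogens = 8.
Molecular formula: C8H8

C8H8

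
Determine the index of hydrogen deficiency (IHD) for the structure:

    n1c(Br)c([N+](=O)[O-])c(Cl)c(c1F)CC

Molecular formula from the SMILES: C7H5BrClFN2O2.
DoU = (2C + 2 + N − H − X)/2 = (2·7 + 2 + 2 − 5 − 3)/2 = 10/2 = 5.
(Structurally: 1 ring(s) + 4 π bond(s) = 5.)

5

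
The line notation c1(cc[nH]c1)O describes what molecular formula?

Heavy atoms from the SMILES: 4 C, 1 N, 1 O.
Implicit hydrogens by atom environment:
  3 × C (aromatic): 1 H each → 3
  1 × C (aromatic): no H
  1 × N (aromatic): 1 H
  1 × O: 1 H
  Total hydrogens = 5.
Molecular formula: C4H5NO

C4H5NO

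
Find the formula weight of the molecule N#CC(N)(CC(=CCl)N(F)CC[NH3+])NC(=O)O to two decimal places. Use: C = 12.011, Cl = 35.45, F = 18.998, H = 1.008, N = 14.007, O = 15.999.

Molecular formula: C8H14ClFN5O2+.
M = 8×12.011 + 1×35.45 + 1×18.998 + 14×1.008 + 5×14.007 + 2×15.999 = 266.68 g/mol.

266.68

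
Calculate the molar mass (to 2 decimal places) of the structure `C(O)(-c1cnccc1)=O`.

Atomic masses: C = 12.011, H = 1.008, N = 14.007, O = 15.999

123.11

Molecular formula: C6H5NO2.
M = 6×12.011 + 5×1.008 + 1×14.007 + 2×15.999 = 123.11 g/mol.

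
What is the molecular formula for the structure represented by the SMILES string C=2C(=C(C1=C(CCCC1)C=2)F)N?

Heavy atoms from the SMILES: 10 C, 1 F, 1 N.
Implicit hydrogens by atom environment:
  4 × C: 2 H each → 8
  4 × C (aromatic): no H
  2 × C (aromatic): 1 H each → 2
  1 × F: no H
  1 × N: 2 H
  Total hydrogens = 12.
Molecular formula: C10H12FN

C10H12FN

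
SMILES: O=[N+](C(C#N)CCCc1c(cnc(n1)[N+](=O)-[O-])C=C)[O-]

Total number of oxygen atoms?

4

The symbol for oxygen appears 4 times in the SMILES.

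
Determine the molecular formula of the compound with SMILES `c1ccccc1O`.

C6H6O

Heavy atoms from the SMILES: 6 C, 1 O.
Implicit hydrogens by atom environment:
  5 × C (aromatic): 1 H each → 5
  1 × C (aromatic): no H
  1 × O: 1 H
  Total hydrogens = 6.
Molecular formula: C6H6O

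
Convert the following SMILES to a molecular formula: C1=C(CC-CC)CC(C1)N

C9H17N

Heavy atoms from the SMILES: 9 C, 1 N.
Implicit hydrogens by atom environment:
  5 × C: 2 H each → 10
  2 × C: 1 H each → 2
  1 × C: 3 H
  1 × C: no H
  1 × N: 2 H
  Total hydrogens = 17.
Molecular formula: C9H17N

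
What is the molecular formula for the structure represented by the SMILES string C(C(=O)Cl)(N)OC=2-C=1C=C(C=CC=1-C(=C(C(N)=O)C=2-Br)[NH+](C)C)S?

Heavy atoms from the SMILES: 1 Br, 15 C, 1 Cl, 3 N, 3 O, 1 S.
Implicit hydrogens by atom environment:
  7 × C (aromatic): no H
  3 × C (aromatic): 1 H each → 3
  3 × O: no H
  2 × C: 3 H each → 6
  2 × C: no H
  2 × N: 2 H each → 4
  1 × Br: no H
  1 × C: 1 H
  1 × Cl: no H
  1 × N (charge +1): 1 H
  1 × S: 1 H
  Total hydrogens = 16.
Net charge +1.
Molecular formula: C15H16BrClN3O3S+

C15H16BrClN3O3S+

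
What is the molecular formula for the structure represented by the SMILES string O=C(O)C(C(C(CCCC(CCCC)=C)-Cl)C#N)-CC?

C16H26ClNO2

Heavy atoms from the SMILES: 16 C, 1 Cl, 1 N, 2 O.
Implicit hydrogens by atom environment:
  8 × C: 2 H each → 16
  3 × C: 1 H each → 3
  3 × C: no H
  2 × C: 3 H each → 6
  1 × Cl: no H
  1 × N: no H
  1 × O: 1 H
  1 × O: no H
  Total hydrogens = 26.
Molecular formula: C16H26ClNO2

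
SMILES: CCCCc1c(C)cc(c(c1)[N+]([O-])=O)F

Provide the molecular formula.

C11H14FNO2

Heavy atoms from the SMILES: 11 C, 1 F, 1 N, 2 O.
Implicit hydrogens by atom environment:
  4 × C (aromatic): no H
  3 × C: 2 H each → 6
  2 × C: 3 H each → 6
  2 × C (aromatic): 1 H each → 2
  1 × F: no H
  1 × N (charge +1): no H
  1 × O: no H
  1 × O (charge -1): no H
  Total hydrogens = 14.
Molecular formula: C11H14FNO2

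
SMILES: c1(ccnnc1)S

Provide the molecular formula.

C4H4N2S

Heavy atoms from the SMILES: 4 C, 2 N, 1 S.
Implicit hydrogens by atom environment:
  3 × C (aromatic): 1 H each → 3
  2 × N (aromatic): no H
  1 × C (aromatic): no H
  1 × S: 1 H
  Total hydrogens = 4.
Molecular formula: C4H4N2S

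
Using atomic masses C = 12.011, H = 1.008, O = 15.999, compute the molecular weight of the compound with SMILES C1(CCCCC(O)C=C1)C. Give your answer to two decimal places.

Molecular formula: C9H16O.
M = 9×12.011 + 16×1.008 + 1×15.999 = 140.23 g/mol.

140.23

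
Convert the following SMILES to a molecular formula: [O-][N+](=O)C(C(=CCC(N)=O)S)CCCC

Heavy atoms from the SMILES: 9 C, 2 N, 3 O, 1 S.
Implicit hydrogens by atom environment:
  4 × C: 2 H each → 8
  2 × C: 1 H each → 2
  2 × C: no H
  2 × O: no H
  1 × C: 3 H
  1 × N: 2 H
  1 × N (charge +1): no H
  1 × O (charge -1): no H
  1 × S: 1 H
  Total hydrogens = 16.
Molecular formula: C9H16N2O3S

C9H16N2O3S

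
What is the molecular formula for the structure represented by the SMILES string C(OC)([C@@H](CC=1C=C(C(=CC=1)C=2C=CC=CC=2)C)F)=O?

Heavy atoms from the SMILES: 17 C, 1 F, 2 O.
Implicit hydrogens by atom environment:
  8 × C (aromatic): 1 H each → 8
  4 × C (aromatic): no H
  2 × C: 3 H each → 6
  2 × O: no H
  1 × C: 2 H
  1 × C: 1 H
  1 × C: no H
  1 × F: no H
  Total hydrogens = 17.
Molecular formula: C17H17FO2

C17H17FO2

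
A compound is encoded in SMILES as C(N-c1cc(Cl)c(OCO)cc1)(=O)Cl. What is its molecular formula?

C8H7Cl2NO3

Heavy atoms from the SMILES: 8 C, 2 Cl, 1 N, 3 O.
Implicit hydrogens by atom environment:
  3 × C (aromatic): 1 H each → 3
  3 × C (aromatic): no H
  2 × Cl: no H
  2 × O: no H
  1 × C: 2 H
  1 × C: no H
  1 × N: 1 H
  1 × O: 1 H
  Total hydrogens = 7.
Molecular formula: C8H7Cl2NO3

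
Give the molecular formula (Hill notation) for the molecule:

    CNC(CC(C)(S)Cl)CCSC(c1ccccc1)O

Heavy atoms from the SMILES: 14 C, 1 Cl, 1 N, 1 O, 2 S.
Implicit hydrogens by atom environment:
  5 × C (aromatic): 1 H each → 5
  3 × C: 2 H each → 6
  2 × C: 3 H each → 6
  2 × C: 1 H each → 2
  1 × C: no H
  1 × C (aromatic): no H
  1 × Cl: no H
  1 × N: 1 H
  1 × O: 1 H
  1 × S: 1 H
  1 × S: no H
  Total hydrogens = 22.
Molecular formula: C14H22ClNOS2

C14H22ClNOS2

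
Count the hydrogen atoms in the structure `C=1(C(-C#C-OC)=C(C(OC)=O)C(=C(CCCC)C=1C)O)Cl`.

Hydrogens are implicit in SMILES; fill each atom to its normal valence:
  6 × C (aromatic): no H
  4 × C: 3 H each → 12
  3 × C: 2 H each → 6
  3 × C: no H
  3 × O: no H
  1 × Cl: no H
  1 × O: 1 H
  Total hydrogens = 19.

19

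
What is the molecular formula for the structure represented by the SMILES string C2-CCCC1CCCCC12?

C10H18

Heavy atoms from the SMILES: 10 C.
Implicit hydrogens by atom environment:
  8 × C: 2 H each → 16
  2 × C: 1 H each → 2
  Total hydrogens = 18.
Molecular formula: C10H18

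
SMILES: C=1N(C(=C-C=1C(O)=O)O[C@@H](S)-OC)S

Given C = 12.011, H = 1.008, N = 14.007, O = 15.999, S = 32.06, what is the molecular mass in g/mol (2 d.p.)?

Molecular formula: C7H9NO4S2.
M = 7×12.011 + 9×1.008 + 1×14.007 + 4×15.999 + 2×32.06 = 235.27 g/mol.

235.27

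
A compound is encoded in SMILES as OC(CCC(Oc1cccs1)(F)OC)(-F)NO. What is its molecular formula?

Heavy atoms from the SMILES: 9 C, 2 F, 1 N, 4 O, 1 S.
Implicit hydrogens by atom environment:
  3 × C (aromatic): 1 H each → 3
  2 × C: 2 H each → 4
  2 × C: no H
  2 × F: no H
  2 × O: 1 H each → 2
  2 × O: no H
  1 × C: 3 H
  1 × C (aromatic): no H
  1 × N: 1 H
  1 × S (aromatic): no H
  Total hydrogens = 13.
Molecular formula: C9H13F2NO4S

C9H13F2NO4S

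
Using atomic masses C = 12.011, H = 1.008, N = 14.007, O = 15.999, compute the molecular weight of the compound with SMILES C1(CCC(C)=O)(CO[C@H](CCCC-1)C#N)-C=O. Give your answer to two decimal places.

237.30

Molecular formula: C13H19NO3.
M = 13×12.011 + 19×1.008 + 1×14.007 + 3×15.999 = 237.30 g/mol.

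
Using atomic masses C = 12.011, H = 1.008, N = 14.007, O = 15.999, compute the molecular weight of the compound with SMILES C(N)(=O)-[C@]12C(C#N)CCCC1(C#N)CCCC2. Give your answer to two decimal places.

Molecular formula: C13H17N3O.
M = 13×12.011 + 17×1.008 + 3×14.007 + 1×15.999 = 231.30 g/mol.

231.30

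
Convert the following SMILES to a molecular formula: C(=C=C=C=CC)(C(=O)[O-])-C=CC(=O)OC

C11H9O4-

Heavy atoms from the SMILES: 11 C, 4 O.
Implicit hydrogens by atom environment:
  6 × C: no H
  3 × C: 1 H each → 3
  3 × O: no H
  2 × C: 3 H each → 6
  1 × O (charge -1): no H
  Total hydrogens = 9.
Net charge -1.
Molecular formula: C11H9O4-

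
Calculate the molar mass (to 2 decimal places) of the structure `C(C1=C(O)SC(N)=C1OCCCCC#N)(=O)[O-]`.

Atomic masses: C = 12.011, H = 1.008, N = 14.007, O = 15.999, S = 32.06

255.27

Molecular formula: C10H11N2O4S-.
M = 10×12.011 + 11×1.008 + 2×14.007 + 4×15.999 + 1×32.06 = 255.27 g/mol.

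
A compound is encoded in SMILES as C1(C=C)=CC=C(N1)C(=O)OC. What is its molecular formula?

Heavy atoms from the SMILES: 8 C, 1 N, 2 O.
Implicit hydrogens by atom environment:
  2 × C (aromatic): 1 H each → 2
  2 × C (aromatic): no H
  2 × O: no H
  1 × C: 3 H
  1 × C: 2 H
  1 × C: 1 H
  1 × C: no H
  1 × N (aromatic): 1 H
  Total hydrogens = 9.
Molecular formula: C8H9NO2

C8H9NO2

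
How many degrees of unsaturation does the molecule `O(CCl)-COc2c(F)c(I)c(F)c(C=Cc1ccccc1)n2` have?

Molecular formula from the SMILES: C15H11ClF2INO2.
DoU = (2C + 2 + N − H − X)/2 = (2·15 + 2 + 1 − 11 − 4)/2 = 18/2 = 9.
(Structurally: 2 ring(s) + 7 π bond(s) = 9.)

9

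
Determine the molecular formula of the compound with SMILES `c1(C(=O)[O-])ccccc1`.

Heavy atoms from the SMILES: 7 C, 2 O.
Implicit hydrogens by atom environment:
  5 × C (aromatic): 1 H each → 5
  1 × C (aromatic): no H
  1 × C: no H
  1 × O: no H
  1 × O (charge -1): no H
  Total hydrogens = 5.
Net charge -1.
Molecular formula: C7H5O2-

C7H5O2-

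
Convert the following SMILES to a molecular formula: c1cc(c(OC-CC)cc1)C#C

C11H12O

Heavy atoms from the SMILES: 11 C, 1 O.
Implicit hydrogens by atom environment:
  4 × C (aromatic): 1 H each → 4
  2 × C: 2 H each → 4
  2 × C (aromatic): no H
  1 × C: 3 H
  1 × C: 1 H
  1 × C: no H
  1 × O: no H
  Total hydrogens = 12.
Molecular formula: C11H12O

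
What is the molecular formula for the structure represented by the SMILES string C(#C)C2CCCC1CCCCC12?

C12H18

Heavy atoms from the SMILES: 12 C.
Implicit hydrogens by atom environment:
  7 × C: 2 H each → 14
  4 × C: 1 H each → 4
  1 × C: no H
  Total hydrogens = 18.
Molecular formula: C12H18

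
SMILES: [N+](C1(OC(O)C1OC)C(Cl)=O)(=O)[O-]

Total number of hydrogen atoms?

Hydrogens are implicit in SMILES; fill each atom to its normal valence:
  4 × O: no H
  2 × C: 1 H each → 2
  2 × C: no H
  1 × C: 3 H
  1 × Cl: no H
  1 × N (charge +1): no H
  1 × O: 1 H
  1 × O (charge -1): no H
  Total hydrogens = 6.

6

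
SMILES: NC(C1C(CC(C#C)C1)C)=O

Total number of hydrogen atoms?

Hydrogens are implicit in SMILES; fill each atom to its normal valence:
  4 × C: 1 H each → 4
  2 × C: 2 H each → 4
  2 × C: no H
  1 × C: 3 H
  1 × N: 2 H
  1 × O: no H
  Total hydrogens = 13.

13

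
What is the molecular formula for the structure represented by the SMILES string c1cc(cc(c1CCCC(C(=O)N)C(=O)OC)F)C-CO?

C15H20FNO4

Heavy atoms from the SMILES: 15 C, 1 F, 1 N, 4 O.
Implicit hydrogens by atom environment:
  5 × C: 2 H each → 10
  3 × C (aromatic): 1 H each → 3
  3 × C (aromatic): no H
  3 × O: no H
  2 × C: no H
  1 × C: 3 H
  1 × C: 1 H
  1 × F: no H
  1 × N: 2 H
  1 × O: 1 H
  Total hydrogens = 20.
Molecular formula: C15H20FNO4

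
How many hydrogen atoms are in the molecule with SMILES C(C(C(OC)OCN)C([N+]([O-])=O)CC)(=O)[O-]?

15

Hydrogens are implicit in SMILES; fill each atom to its normal valence:
  4 × O: no H
  3 × C: 1 H each → 3
  2 × C: 3 H each → 6
  2 × C: 2 H each → 4
  2 × O (charge -1): no H
  1 × C: no H
  1 × N: 2 H
  1 × N (charge +1): no H
  Total hydrogens = 15.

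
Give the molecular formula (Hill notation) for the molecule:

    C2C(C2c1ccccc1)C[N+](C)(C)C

C13H20N+

Heavy atoms from the SMILES: 13 C, 1 N.
Implicit hydrogens by atom environment:
  5 × C (aromatic): 1 H each → 5
  3 × C: 3 H each → 9
  2 × C: 2 H each → 4
  2 × C: 1 H each → 2
  1 × C (aromatic): no H
  1 × N (charge +1): no H
  Total hydrogens = 20.
Net charge +1.
Molecular formula: C13H20N+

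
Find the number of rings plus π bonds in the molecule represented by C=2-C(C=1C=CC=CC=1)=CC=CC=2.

8

Molecular formula from the SMILES: C12H10.
DoU = (2C + 2 + N − H − X)/2 = (2·12 + 2 + 0 − 10 − 0)/2 = 16/2 = 8.
(Structurally: 2 ring(s) + 6 π bond(s) = 8.)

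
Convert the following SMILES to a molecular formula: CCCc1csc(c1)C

C8H12S

Heavy atoms from the SMILES: 8 C, 1 S.
Implicit hydrogens by atom environment:
  2 × C: 3 H each → 6
  2 × C: 2 H each → 4
  2 × C (aromatic): 1 H each → 2
  2 × C (aromatic): no H
  1 × S (aromatic): no H
  Total hydrogens = 12.
Molecular formula: C8H12S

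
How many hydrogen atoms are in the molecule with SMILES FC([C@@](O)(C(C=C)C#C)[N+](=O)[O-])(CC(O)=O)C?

12

Hydrogens are implicit in SMILES; fill each atom to its normal valence:
  4 × C: no H
  3 × C: 1 H each → 3
  2 × C: 2 H each → 4
  2 × O: 1 H each → 2
  2 × O: no H
  1 × C: 3 H
  1 × F: no H
  1 × N (charge +1): no H
  1 × O (charge -1): no H
  Total hydrogens = 12.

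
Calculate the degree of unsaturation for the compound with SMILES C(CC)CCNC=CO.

1

Molecular formula from the SMILES: C7H15NO.
DoU = (2C + 2 + N − H − X)/2 = (2·7 + 2 + 1 − 15 − 0)/2 = 2/2 = 1.
(Structurally: 0 ring(s) + 1 π bond(s) = 1.)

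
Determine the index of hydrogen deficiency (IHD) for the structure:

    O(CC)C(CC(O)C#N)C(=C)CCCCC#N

Molecular formula from the SMILES: C13H20N2O2.
DoU = (2C + 2 + N − H − X)/2 = (2·13 + 2 + 2 − 20 − 0)/2 = 10/2 = 5.
(Structurally: 0 ring(s) + 5 π bond(s) = 5.)

5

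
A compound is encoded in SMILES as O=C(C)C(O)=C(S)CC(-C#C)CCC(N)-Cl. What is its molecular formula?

Heavy atoms from the SMILES: 11 C, 1 Cl, 1 N, 2 O, 1 S.
Implicit hydrogens by atom environment:
  4 × C: no H
  3 × C: 2 H each → 6
  3 × C: 1 H each → 3
  1 × C: 3 H
  1 × Cl: no H
  1 × N: 2 H
  1 × O: 1 H
  1 × O: no H
  1 × S: 1 H
  Total hydrogens = 16.
Molecular formula: C11H16ClNO2S

C11H16ClNO2S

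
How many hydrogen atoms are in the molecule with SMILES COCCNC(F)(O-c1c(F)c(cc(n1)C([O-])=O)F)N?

Hydrogens are implicit in SMILES; fill each atom to its normal valence:
  4 × C (aromatic): no H
  3 × F: no H
  3 × O: no H
  2 × C: 2 H each → 4
  2 × C: no H
  1 × C: 3 H
  1 × C (aromatic): 1 H
  1 × N: 2 H
  1 × N: 1 H
  1 × N (aromatic): no H
  1 × O (charge -1): no H
  Total hydrogens = 11.

11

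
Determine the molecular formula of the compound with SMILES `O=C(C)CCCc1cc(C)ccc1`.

C12H16O

Heavy atoms from the SMILES: 12 C, 1 O.
Implicit hydrogens by atom environment:
  4 × C (aromatic): 1 H each → 4
  3 × C: 2 H each → 6
  2 × C: 3 H each → 6
  2 × C (aromatic): no H
  1 × C: no H
  1 × O: no H
  Total hydrogens = 16.
Molecular formula: C12H16O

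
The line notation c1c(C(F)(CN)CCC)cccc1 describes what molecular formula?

C11H16FN

Heavy atoms from the SMILES: 11 C, 1 F, 1 N.
Implicit hydrogens by atom environment:
  5 × C (aromatic): 1 H each → 5
  3 × C: 2 H each → 6
  1 × C: 3 H
  1 × C: no H
  1 × C (aromatic): no H
  1 × F: no H
  1 × N: 2 H
  Total hydrogens = 16.
Molecular formula: C11H16FN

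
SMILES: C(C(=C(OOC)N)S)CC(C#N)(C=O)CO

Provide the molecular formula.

C9H14N2O4S

Heavy atoms from the SMILES: 9 C, 2 N, 4 O, 1 S.
Implicit hydrogens by atom environment:
  4 × C: no H
  3 × C: 2 H each → 6
  3 × O: no H
  1 × C: 3 H
  1 × C: 1 H
  1 × N: 2 H
  1 × N: no H
  1 × O: 1 H
  1 × S: 1 H
  Total hydrogens = 14.
Molecular formula: C9H14N2O4S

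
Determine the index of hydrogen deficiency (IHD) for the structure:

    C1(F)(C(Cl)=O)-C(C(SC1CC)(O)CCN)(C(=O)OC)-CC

3

Molecular formula from the SMILES: C13H21ClFNO4S.
DoU = (2C + 2 + N − H − X)/2 = (2·13 + 2 + 1 − 21 − 2)/2 = 6/2 = 3.
(Structurally: 1 ring(s) + 2 π bond(s) = 3.)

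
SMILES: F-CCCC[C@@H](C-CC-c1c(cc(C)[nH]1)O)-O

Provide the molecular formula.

C13H22FNO2

Heavy atoms from the SMILES: 13 C, 1 F, 1 N, 2 O.
Implicit hydrogens by atom environment:
  7 × C: 2 H each → 14
  3 × C (aromatic): no H
  2 × O: 1 H each → 2
  1 × C: 3 H
  1 × C (aromatic): 1 H
  1 × C: 1 H
  1 × F: no H
  1 × N (aromatic): 1 H
  Total hydrogens = 22.
Molecular formula: C13H22FNO2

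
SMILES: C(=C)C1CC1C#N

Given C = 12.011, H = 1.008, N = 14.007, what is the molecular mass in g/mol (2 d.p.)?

93.13

Molecular formula: C6H7N.
M = 6×12.011 + 7×1.008 + 1×14.007 = 93.13 g/mol.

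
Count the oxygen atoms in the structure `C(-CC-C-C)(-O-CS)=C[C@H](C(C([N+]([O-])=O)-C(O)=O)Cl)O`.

6

The symbol for oxygen appears 6 times in the SMILES.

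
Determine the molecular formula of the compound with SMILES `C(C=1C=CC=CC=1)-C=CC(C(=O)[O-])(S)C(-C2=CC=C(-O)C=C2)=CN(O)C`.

Heavy atoms from the SMILES: 20 C, 1 N, 4 O, 1 S.
Implicit hydrogens by atom environment:
  9 × C (aromatic): 1 H each → 9
  3 × C: 1 H each → 3
  3 × C: no H
  3 × C (aromatic): no H
  2 × O: 1 H each → 2
  1 × C: 3 H
  1 × C: 2 H
  1 × N: no H
  1 × O: no H
  1 × O (charge -1): no H
  1 × S: 1 H
  Total hydrogens = 20.
Net charge -1.
Molecular formula: C20H20NO4S-

C20H20NO4S-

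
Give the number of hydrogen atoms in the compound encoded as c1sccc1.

4

Hydrogens are implicit in SMILES; fill each atom to its normal valence:
  4 × C (aromatic): 1 H each → 4
  1 × S (aromatic): no H
  Total hydrogens = 4.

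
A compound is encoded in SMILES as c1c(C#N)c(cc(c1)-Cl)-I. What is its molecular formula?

C7H3ClIN

Heavy atoms from the SMILES: 7 C, 1 Cl, 1 I, 1 N.
Implicit hydrogens by atom environment:
  3 × C (aromatic): 1 H each → 3
  3 × C (aromatic): no H
  1 × C: no H
  1 × Cl: no H
  1 × I: no H
  1 × N: no H
  Total hydrogens = 3.
Molecular formula: C7H3ClIN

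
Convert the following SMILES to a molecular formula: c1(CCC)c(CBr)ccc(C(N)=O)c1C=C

Heavy atoms from the SMILES: 1 Br, 13 C, 1 N, 1 O.
Implicit hydrogens by atom environment:
  4 × C: 2 H each → 8
  4 × C (aromatic): no H
  2 × C (aromatic): 1 H each → 2
  1 × Br: no H
  1 × C: 3 H
  1 × C: 1 H
  1 × C: no H
  1 × N: 2 H
  1 × O: no H
  Total hydrogens = 16.
Molecular formula: C13H16BrNO

C13H16BrNO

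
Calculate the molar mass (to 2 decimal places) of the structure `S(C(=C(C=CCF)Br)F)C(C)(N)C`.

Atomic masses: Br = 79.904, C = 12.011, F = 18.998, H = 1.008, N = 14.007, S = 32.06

272.15

Molecular formula: C8H12BrF2NS.
M = 1×79.904 + 8×12.011 + 2×18.998 + 12×1.008 + 1×14.007 + 1×32.06 = 272.15 g/mol.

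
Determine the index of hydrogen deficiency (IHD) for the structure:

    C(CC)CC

Molecular formula from the SMILES: C5H12.
DoU = (2C + 2 + N − H − X)/2 = (2·5 + 2 + 0 − 12 − 0)/2 = 0/2 = 0.
(Structurally: 0 ring(s) + 0 π bond(s) = 0.)

0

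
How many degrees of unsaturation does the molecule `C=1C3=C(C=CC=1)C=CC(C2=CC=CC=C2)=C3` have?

11

Molecular formula from the SMILES: C16H12.
DoU = (2C + 2 + N − H − X)/2 = (2·16 + 2 + 0 − 12 − 0)/2 = 22/2 = 11.
(Structurally: 3 ring(s) + 8 π bond(s) = 11.)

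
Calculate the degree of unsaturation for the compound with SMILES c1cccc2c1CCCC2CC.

Molecular formula from the SMILES: C12H16.
DoU = (2C + 2 + N − H − X)/2 = (2·12 + 2 + 0 − 16 − 0)/2 = 10/2 = 5.
(Structurally: 2 ring(s) + 3 π bond(s) = 5.)

5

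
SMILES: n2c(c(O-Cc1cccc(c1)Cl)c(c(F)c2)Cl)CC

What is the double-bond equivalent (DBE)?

8

Molecular formula from the SMILES: C14H12Cl2FNO.
DoU = (2C + 2 + N − H − X)/2 = (2·14 + 2 + 1 − 12 − 3)/2 = 16/2 = 8.
(Structurally: 2 ring(s) + 6 π bond(s) = 8.)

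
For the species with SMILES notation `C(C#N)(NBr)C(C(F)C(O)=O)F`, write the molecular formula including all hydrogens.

C5H5BrF2N2O2

Heavy atoms from the SMILES: 1 Br, 5 C, 2 F, 2 N, 2 O.
Implicit hydrogens by atom environment:
  3 × C: 1 H each → 3
  2 × C: no H
  2 × F: no H
  1 × Br: no H
  1 × N: 1 H
  1 × N: no H
  1 × O: 1 H
  1 × O: no H
  Total hydrogens = 5.
Molecular formula: C5H5BrF2N2O2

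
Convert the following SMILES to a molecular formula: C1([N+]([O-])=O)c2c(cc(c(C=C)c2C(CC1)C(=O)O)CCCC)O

Heavy atoms from the SMILES: 17 C, 1 N, 5 O.
Implicit hydrogens by atom environment:
  6 × C: 2 H each → 12
  5 × C (aromatic): no H
  3 × C: 1 H each → 3
  2 × O: 1 H each → 2
  2 × O: no H
  1 × C: 3 H
  1 × C (aromatic): 1 H
  1 × C: no H
  1 × N (charge +1): no H
  1 × O (charge -1): no H
  Total hydrogens = 21.
Molecular formula: C17H21NO5

C17H21NO5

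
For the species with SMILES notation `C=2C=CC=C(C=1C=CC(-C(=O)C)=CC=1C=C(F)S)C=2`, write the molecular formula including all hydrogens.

C16H13FOS

Heavy atoms from the SMILES: 16 C, 1 F, 1 O, 1 S.
Implicit hydrogens by atom environment:
  8 × C (aromatic): 1 H each → 8
  4 × C (aromatic): no H
  2 × C: no H
  1 × C: 3 H
  1 × C: 1 H
  1 × F: no H
  1 × O: no H
  1 × S: 1 H
  Total hydrogens = 13.
Molecular formula: C16H13FOS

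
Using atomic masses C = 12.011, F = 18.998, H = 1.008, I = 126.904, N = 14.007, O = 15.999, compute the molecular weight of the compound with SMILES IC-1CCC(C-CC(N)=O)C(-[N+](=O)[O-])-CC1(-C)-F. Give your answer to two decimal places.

Molecular formula: C11H18FIN2O3.
M = 11×12.011 + 1×18.998 + 18×1.008 + 1×126.904 + 2×14.007 + 3×15.999 = 372.18 g/mol.

372.18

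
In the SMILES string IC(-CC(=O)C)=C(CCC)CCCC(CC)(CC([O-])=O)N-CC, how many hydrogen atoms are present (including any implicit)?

Hydrogens are implicit in SMILES; fill each atom to its normal valence:
  9 × C: 2 H each → 18
  5 × C: no H
  4 × C: 3 H each → 12
  2 × O: no H
  1 × I: no H
  1 × N: 1 H
  1 × O (charge -1): no H
  Total hydrogens = 31.

31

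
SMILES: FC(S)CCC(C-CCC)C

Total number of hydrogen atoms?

19

Hydrogens are implicit in SMILES; fill each atom to its normal valence:
  5 × C: 2 H each → 10
  2 × C: 3 H each → 6
  2 × C: 1 H each → 2
  1 × F: no H
  1 × S: 1 H
  Total hydrogens = 19.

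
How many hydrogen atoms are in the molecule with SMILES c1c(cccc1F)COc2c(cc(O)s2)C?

Hydrogens are implicit in SMILES; fill each atom to its normal valence:
  5 × C (aromatic): 1 H each → 5
  5 × C (aromatic): no H
  1 × C: 3 H
  1 × C: 2 H
  1 × F: no H
  1 × O: 1 H
  1 × O: no H
  1 × S (aromatic): no H
  Total hydrogens = 11.

11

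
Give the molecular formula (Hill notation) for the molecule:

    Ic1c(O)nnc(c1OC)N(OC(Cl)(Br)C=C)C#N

C9H7BrClIN4O3

Heavy atoms from the SMILES: 1 Br, 9 C, 1 Cl, 1 I, 4 N, 3 O.
Implicit hydrogens by atom environment:
  4 × C (aromatic): no H
  2 × C: no H
  2 × N (aromatic): no H
  2 × N: no H
  2 × O: no H
  1 × Br: no H
  1 × C: 3 H
  1 × C: 2 H
  1 × C: 1 H
  1 × Cl: no H
  1 × I: no H
  1 × O: 1 H
  Total hydrogens = 7.
Molecular formula: C9H7BrClIN4O3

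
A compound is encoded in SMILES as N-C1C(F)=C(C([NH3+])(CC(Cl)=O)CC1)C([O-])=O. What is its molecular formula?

Heavy atoms from the SMILES: 9 C, 1 Cl, 1 F, 2 N, 3 O.
Implicit hydrogens by atom environment:
  5 × C: no H
  3 × C: 2 H each → 6
  2 × O: no H
  1 × C: 1 H
  1 × Cl: no H
  1 × F: no H
  1 × N (charge +1): 3 H
  1 × N: 2 H
  1 × O (charge -1): no H
  Total hydrogens = 12.
Molecular formula: C9H12ClFN2O3

C9H12ClFN2O3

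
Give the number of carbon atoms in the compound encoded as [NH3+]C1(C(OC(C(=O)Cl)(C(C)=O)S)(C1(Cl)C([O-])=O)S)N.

The symbol for carbon appears 8 times in the SMILES. (Cl is a single chlorine, not C + l.)

8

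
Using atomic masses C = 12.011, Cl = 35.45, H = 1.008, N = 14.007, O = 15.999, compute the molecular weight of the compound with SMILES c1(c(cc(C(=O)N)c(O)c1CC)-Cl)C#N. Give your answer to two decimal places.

Molecular formula: C10H9ClN2O2.
M = 10×12.011 + 1×35.45 + 9×1.008 + 2×14.007 + 2×15.999 = 224.64 g/mol.

224.64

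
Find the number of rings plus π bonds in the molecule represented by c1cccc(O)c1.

Molecular formula from the SMILES: C6H6O.
DoU = (2C + 2 + N − H − X)/2 = (2·6 + 2 + 0 − 6 − 0)/2 = 8/2 = 4.
(Structurally: 1 ring(s) + 3 π bond(s) = 4.)

4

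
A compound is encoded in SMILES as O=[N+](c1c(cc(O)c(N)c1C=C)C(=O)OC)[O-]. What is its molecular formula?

C10H10N2O5

Heavy atoms from the SMILES: 10 C, 2 N, 5 O.
Implicit hydrogens by atom environment:
  5 × C (aromatic): no H
  3 × O: no H
  1 × C: 3 H
  1 × C: 2 H
  1 × C (aromatic): 1 H
  1 × C: 1 H
  1 × C: no H
  1 × N: 2 H
  1 × N (charge +1): no H
  1 × O: 1 H
  1 × O (charge -1): no H
  Total hydrogens = 10.
Molecular formula: C10H10N2O5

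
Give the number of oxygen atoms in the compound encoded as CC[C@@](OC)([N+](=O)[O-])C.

3

The symbol for oxygen appears 3 times in the SMILES.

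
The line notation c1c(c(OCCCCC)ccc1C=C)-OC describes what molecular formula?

Heavy atoms from the SMILES: 14 C, 2 O.
Implicit hydrogens by atom environment:
  5 × C: 2 H each → 10
  3 × C (aromatic): 1 H each → 3
  3 × C (aromatic): no H
  2 × C: 3 H each → 6
  2 × O: no H
  1 × C: 1 H
  Total hydrogens = 20.
Molecular formula: C14H20O2

C14H20O2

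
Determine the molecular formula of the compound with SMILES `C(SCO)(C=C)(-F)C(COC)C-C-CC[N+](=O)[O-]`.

Heavy atoms from the SMILES: 11 C, 1 F, 1 N, 4 O, 1 S.
Implicit hydrogens by atom environment:
  7 × C: 2 H each → 14
  2 × C: 1 H each → 2
  2 × O: no H
  1 × C: 3 H
  1 × C: no H
  1 × F: no H
  1 × N (charge +1): no H
  1 × O: 1 H
  1 × O (charge -1): no H
  1 × S: no H
  Total hydrogens = 20.
Molecular formula: C11H20FNO4S

C11H20FNO4S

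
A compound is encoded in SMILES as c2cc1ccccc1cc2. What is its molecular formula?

Heavy atoms from the SMILES: 10 C.
Implicit hydrogens by atom environment:
  8 × C (aromatic): 1 H each → 8
  2 × C (aromatic): no H
  Total hydrogens = 8.
Molecular formula: C10H8

C10H8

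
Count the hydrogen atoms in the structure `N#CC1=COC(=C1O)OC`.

Hydrogens are implicit in SMILES; fill each atom to its normal valence:
  3 × C (aromatic): no H
  1 × C: 3 H
  1 × C (aromatic): 1 H
  1 × C: no H
  1 × N: no H
  1 × O: 1 H
  1 × O (aromatic): no H
  1 × O: no H
  Total hydrogens = 5.

5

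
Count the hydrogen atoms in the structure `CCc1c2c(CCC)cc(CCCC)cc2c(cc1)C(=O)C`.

Hydrogens are implicit in SMILES; fill each atom to its normal valence:
  6 × C: 2 H each → 12
  6 × C (aromatic): no H
  4 × C: 3 H each → 12
  4 × C (aromatic): 1 H each → 4
  1 × C: no H
  1 × O: no H
  Total hydrogens = 28.

28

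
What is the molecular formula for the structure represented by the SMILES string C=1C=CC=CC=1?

C6H6

Heavy atoms from the SMILES: 6 C.
Implicit hydrogens by atom environment:
  6 × C (aromatic): 1 H each → 6
  Total hydrogens = 6.
Molecular formula: C6H6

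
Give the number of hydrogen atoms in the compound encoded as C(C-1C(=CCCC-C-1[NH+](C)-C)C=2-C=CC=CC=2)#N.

21

Hydrogens are implicit in SMILES; fill each atom to its normal valence:
  5 × C (aromatic): 1 H each → 5
  3 × C: 2 H each → 6
  3 × C: 1 H each → 3
  2 × C: 3 H each → 6
  2 × C: no H
  1 × C (aromatic): no H
  1 × N (charge +1): 1 H
  1 × N: no H
  Total hydrogens = 21.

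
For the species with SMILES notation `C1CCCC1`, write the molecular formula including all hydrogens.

C5H10

Heavy atoms from the SMILES: 5 C.
Implicit hydrogens by atom environment:
  5 × C: 2 H each → 10
  Total hydrogens = 10.
Molecular formula: C5H10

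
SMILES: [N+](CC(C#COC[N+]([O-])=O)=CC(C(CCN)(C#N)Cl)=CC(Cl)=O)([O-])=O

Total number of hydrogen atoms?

Hydrogens are implicit in SMILES; fill each atom to its normal valence:
  7 × C: no H
  4 × C: 2 H each → 8
  4 × O: no H
  2 × C: 1 H each → 2
  2 × Cl: no H
  2 × N (charge +1): no H
  2 × O (charge -1): no H
  1 × N: 2 H
  1 × N: no H
  Total hydrogens = 12.

12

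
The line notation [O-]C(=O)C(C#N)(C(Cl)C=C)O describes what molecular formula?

C6H5ClNO3-

Heavy atoms from the SMILES: 6 C, 1 Cl, 1 N, 3 O.
Implicit hydrogens by atom environment:
  3 × C: no H
  2 × C: 1 H each → 2
  1 × C: 2 H
  1 × Cl: no H
  1 × N: no H
  1 × O: 1 H
  1 × O: no H
  1 × O (charge -1): no H
  Total hydrogens = 5.
Net charge -1.
Molecular formula: C6H5ClNO3-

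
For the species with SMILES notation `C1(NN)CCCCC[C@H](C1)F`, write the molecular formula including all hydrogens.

C8H17FN2

Heavy atoms from the SMILES: 8 C, 1 F, 2 N.
Implicit hydrogens by atom environment:
  6 × C: 2 H each → 12
  2 × C: 1 H each → 2
  1 × F: no H
  1 × N: 2 H
  1 × N: 1 H
  Total hydrogens = 17.
Molecular formula: C8H17FN2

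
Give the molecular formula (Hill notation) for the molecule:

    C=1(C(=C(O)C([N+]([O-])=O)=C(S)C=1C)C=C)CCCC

Heavy atoms from the SMILES: 13 C, 1 N, 3 O, 1 S.
Implicit hydrogens by atom environment:
  6 × C (aromatic): no H
  4 × C: 2 H each → 8
  2 × C: 3 H each → 6
  1 × C: 1 H
  1 × N (charge +1): no H
  1 × O: 1 H
  1 × O: no H
  1 × O (charge -1): no H
  1 × S: 1 H
  Total hydrogens = 17.
Molecular formula: C13H17NO3S

C13H17NO3S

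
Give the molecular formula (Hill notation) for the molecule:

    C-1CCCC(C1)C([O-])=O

Heavy atoms from the SMILES: 7 C, 2 O.
Implicit hydrogens by atom environment:
  5 × C: 2 H each → 10
  1 × C: 1 H
  1 × C: no H
  1 × O: no H
  1 × O (charge -1): no H
  Total hydrogens = 11.
Net charge -1.
Molecular formula: C7H11O2-

C7H11O2-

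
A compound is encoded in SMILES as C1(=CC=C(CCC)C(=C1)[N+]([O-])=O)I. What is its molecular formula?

Heavy atoms from the SMILES: 9 C, 1 I, 1 N, 2 O.
Implicit hydrogens by atom environment:
  3 × C (aromatic): 1 H each → 3
  3 × C (aromatic): no H
  2 × C: 2 H each → 4
  1 × C: 3 H
  1 × I: no H
  1 × N (charge +1): no H
  1 × O: no H
  1 × O (charge -1): no H
  Total hydrogens = 10.
Molecular formula: C9H10INO2

C9H10INO2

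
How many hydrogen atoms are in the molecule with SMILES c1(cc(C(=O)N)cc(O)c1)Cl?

6

Hydrogens are implicit in SMILES; fill each atom to its normal valence:
  3 × C (aromatic): 1 H each → 3
  3 × C (aromatic): no H
  1 × C: no H
  1 × Cl: no H
  1 × N: 2 H
  1 × O: 1 H
  1 × O: no H
  Total hydrogens = 6.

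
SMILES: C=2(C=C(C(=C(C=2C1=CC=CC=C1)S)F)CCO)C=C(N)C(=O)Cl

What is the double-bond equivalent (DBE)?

10

Molecular formula from the SMILES: C17H15ClFNO2S.
DoU = (2C + 2 + N − H − X)/2 = (2·17 + 2 + 1 − 15 − 2)/2 = 20/2 = 10.
(Structurally: 2 ring(s) + 8 π bond(s) = 10.)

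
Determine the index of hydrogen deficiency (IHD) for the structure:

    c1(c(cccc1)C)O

4

Molecular formula from the SMILES: C7H8O.
DoU = (2C + 2 + N − H − X)/2 = (2·7 + 2 + 0 − 8 − 0)/2 = 8/2 = 4.
(Structurally: 1 ring(s) + 3 π bond(s) = 4.)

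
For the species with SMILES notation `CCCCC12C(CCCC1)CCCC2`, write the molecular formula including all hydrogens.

Heavy atoms from the SMILES: 14 C.
Implicit hydrogens by atom environment:
  11 × C: 2 H each → 22
  1 × C: 3 H
  1 × C: 1 H
  1 × C: no H
  Total hydrogens = 26.
Molecular formula: C14H26

C14H26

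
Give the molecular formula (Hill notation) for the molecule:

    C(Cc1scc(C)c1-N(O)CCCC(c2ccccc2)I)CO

Heavy atoms from the SMILES: 18 C, 1 I, 1 N, 2 O, 1 S.
Implicit hydrogens by atom environment:
  6 × C: 2 H each → 12
  6 × C (aromatic): 1 H each → 6
  4 × C (aromatic): no H
  2 × O: 1 H each → 2
  1 × C: 3 H
  1 × C: 1 H
  1 × I: no H
  1 × N: no H
  1 × S (aromatic): no H
  Total hydrogens = 24.
Molecular formula: C18H24INO2S

C18H24INO2S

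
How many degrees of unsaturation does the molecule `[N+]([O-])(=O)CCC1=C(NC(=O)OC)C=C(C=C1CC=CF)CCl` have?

Molecular formula from the SMILES: C14H16ClFN2O4.
DoU = (2C + 2 + N − H − X)/2 = (2·14 + 2 + 2 − 16 − 2)/2 = 14/2 = 7.
(Structurally: 1 ring(s) + 6 π bond(s) = 7.)

7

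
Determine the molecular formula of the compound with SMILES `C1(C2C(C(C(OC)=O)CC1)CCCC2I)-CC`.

Heavy atoms from the SMILES: 14 C, 1 I, 2 O.
Implicit hydrogens by atom environment:
  6 × C: 2 H each → 12
  5 × C: 1 H each → 5
  2 × C: 3 H each → 6
  2 × O: no H
  1 × C: no H
  1 × I: no H
  Total hydrogens = 23.
Molecular formula: C14H23IO2

C14H23IO2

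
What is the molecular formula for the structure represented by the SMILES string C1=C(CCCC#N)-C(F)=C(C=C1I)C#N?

Heavy atoms from the SMILES: 11 C, 1 F, 1 I, 2 N.
Implicit hydrogens by atom environment:
  4 × C (aromatic): no H
  3 × C: 2 H each → 6
  2 × C (aromatic): 1 H each → 2
  2 × C: no H
  2 × N: no H
  1 × F: no H
  1 × I: no H
  Total hydrogens = 8.
Molecular formula: C11H8FIN2

C11H8FIN2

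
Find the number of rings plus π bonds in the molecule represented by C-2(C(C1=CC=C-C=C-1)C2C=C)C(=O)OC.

Molecular formula from the SMILES: C13H14O2.
DoU = (2C + 2 + N − H − X)/2 = (2·13 + 2 + 0 − 14 − 0)/2 = 14/2 = 7.
(Structurally: 2 ring(s) + 5 π bond(s) = 7.)

7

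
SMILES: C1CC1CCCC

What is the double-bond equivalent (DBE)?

1

Molecular formula from the SMILES: C7H14.
DoU = (2C + 2 + N − H − X)/2 = (2·7 + 2 + 0 − 14 − 0)/2 = 2/2 = 1.
(Structurally: 1 ring(s) + 0 π bond(s) = 1.)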